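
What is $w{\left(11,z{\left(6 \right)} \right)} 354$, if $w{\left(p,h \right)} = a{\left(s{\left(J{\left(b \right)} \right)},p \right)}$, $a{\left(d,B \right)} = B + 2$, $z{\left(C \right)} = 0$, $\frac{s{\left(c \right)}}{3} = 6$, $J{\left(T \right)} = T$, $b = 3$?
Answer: $4602$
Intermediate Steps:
$s{\left(c \right)} = 18$ ($s{\left(c \right)} = 3 \cdot 6 = 18$)
$a{\left(d,B \right)} = 2 + B$
$w{\left(p,h \right)} = 2 + p$
$w{\left(11,z{\left(6 \right)} \right)} 354 = \left(2 + 11\right) 354 = 13 \cdot 354 = 4602$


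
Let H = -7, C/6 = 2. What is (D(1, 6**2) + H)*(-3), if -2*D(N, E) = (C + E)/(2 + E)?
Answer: 435/19 ≈ 22.895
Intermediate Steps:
C = 12 (C = 6*2 = 12)
D(N, E) = -(12 + E)/(2*(2 + E))
(D(1, 6**2) + H)*(-3) = ((-12 - 1*6**2)/(2*(2 + 6**2)) - 7)*(-3) = ((-12 - 1*36)/(2*(2 + 36)) - 7)*(-3) = ((1/2)*(-12 - 36)/38 - 7)*(-3) = ((1/2)*(1/38)*(-48) - 7)*(-3) = (-12/19 - 7)*(-3) = -145/19*(-3) = 435/19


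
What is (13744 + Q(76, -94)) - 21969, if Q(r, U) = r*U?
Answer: -15369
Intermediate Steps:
Q(r, U) = U*r
(13744 + Q(76, -94)) - 21969 = (13744 - 94*76) - 21969 = (13744 - 7144) - 21969 = 6600 - 21969 = -15369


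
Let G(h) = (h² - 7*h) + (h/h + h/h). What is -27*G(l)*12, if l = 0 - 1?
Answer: -3240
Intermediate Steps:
l = -1
G(h) = 2 + h² - 7*h (G(h) = (h² - 7*h) + (1 + 1) = (h² - 7*h) + 2 = 2 + h² - 7*h)
-27*G(l)*12 = -27*(2 + (-1)² - 7*(-1))*12 = -27*(2 + 1 + 7)*12 = -27*10*12 = -270*12 = -3240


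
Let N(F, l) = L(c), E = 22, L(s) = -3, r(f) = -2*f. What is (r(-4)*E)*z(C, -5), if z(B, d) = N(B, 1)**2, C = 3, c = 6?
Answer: 1584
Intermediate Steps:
N(F, l) = -3
z(B, d) = 9 (z(B, d) = (-3)**2 = 9)
(r(-4)*E)*z(C, -5) = (-2*(-4)*22)*9 = (8*22)*9 = 176*9 = 1584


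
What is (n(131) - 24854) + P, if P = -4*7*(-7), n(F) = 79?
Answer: -24579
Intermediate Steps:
P = 196 (P = -28*(-7) = 196)
(n(131) - 24854) + P = (79 - 24854) + 196 = -24775 + 196 = -24579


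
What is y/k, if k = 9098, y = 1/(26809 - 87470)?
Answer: -1/551893778 ≈ -1.8119e-9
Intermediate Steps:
y = -1/60661 (y = 1/(-60661) = -1/60661 ≈ -1.6485e-5)
y/k = -1/60661/9098 = -1/60661*1/9098 = -1/551893778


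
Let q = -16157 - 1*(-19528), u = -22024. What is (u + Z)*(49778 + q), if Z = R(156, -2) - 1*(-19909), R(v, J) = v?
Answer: -104118891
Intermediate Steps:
q = 3371 (q = -16157 + 19528 = 3371)
Z = 20065 (Z = 156 - 1*(-19909) = 156 + 19909 = 20065)
(u + Z)*(49778 + q) = (-22024 + 20065)*(49778 + 3371) = -1959*53149 = -104118891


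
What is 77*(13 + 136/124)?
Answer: 33649/31 ≈ 1085.5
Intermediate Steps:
77*(13 + 136/124) = 77*(13 + 136*(1/124)) = 77*(13 + 34/31) = 77*(437/31) = 33649/31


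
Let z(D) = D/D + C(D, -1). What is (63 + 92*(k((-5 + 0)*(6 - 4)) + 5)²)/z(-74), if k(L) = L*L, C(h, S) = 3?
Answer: 1014363/4 ≈ 2.5359e+5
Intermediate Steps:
z(D) = 4 (z(D) = D/D + 3 = 1 + 3 = 4)
k(L) = L²
(63 + 92*(k((-5 + 0)*(6 - 4)) + 5)²)/z(-74) = (63 + 92*(((-5 + 0)*(6 - 4))² + 5)²)/4 = (63 + 92*((-5*2)² + 5)²)*(¼) = (63 + 92*((-10)² + 5)²)*(¼) = (63 + 92*(100 + 5)²)*(¼) = (63 + 92*105²)*(¼) = (63 + 92*11025)*(¼) = (63 + 1014300)*(¼) = 1014363*(¼) = 1014363/4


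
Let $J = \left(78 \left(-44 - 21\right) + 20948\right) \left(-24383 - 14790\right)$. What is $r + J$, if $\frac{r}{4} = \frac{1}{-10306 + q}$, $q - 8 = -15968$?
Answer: $- \frac{8168580144904}{13133} \approx -6.2199 \cdot 10^{8}$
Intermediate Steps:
$q = -15960$ ($q = 8 - 15968 = -15960$)
$r = - \frac{2}{13133}$ ($r = \frac{4}{-10306 - 15960} = \frac{4}{-26266} = 4 \left(- \frac{1}{26266}\right) = - \frac{2}{13133} \approx -0.00015229$)
$J = -621988894$ ($J = \left(78 \left(-65\right) + 20948\right) \left(-39173\right) = \left(-5070 + 20948\right) \left(-39173\right) = 15878 \left(-39173\right) = -621988894$)
$r + J = - \frac{2}{13133} - 621988894 = - \frac{8168580144904}{13133}$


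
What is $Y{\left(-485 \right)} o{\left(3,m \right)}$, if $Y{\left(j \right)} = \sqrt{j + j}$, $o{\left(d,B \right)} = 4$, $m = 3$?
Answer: $4 i \sqrt{970} \approx 124.58 i$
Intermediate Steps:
$Y{\left(j \right)} = \sqrt{2} \sqrt{j}$ ($Y{\left(j \right)} = \sqrt{2 j} = \sqrt{2} \sqrt{j}$)
$Y{\left(-485 \right)} o{\left(3,m \right)} = \sqrt{2} \sqrt{-485} \cdot 4 = \sqrt{2} i \sqrt{485} \cdot 4 = i \sqrt{970} \cdot 4 = 4 i \sqrt{970}$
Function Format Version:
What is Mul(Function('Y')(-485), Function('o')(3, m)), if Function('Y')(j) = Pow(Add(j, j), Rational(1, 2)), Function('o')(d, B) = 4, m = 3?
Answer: Mul(4, I, Pow(970, Rational(1, 2))) ≈ Mul(124.58, I)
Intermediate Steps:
Function('Y')(j) = Mul(Pow(2, Rational(1, 2)), Pow(j, Rational(1, 2))) (Function('Y')(j) = Pow(Mul(2, j), Rational(1, 2)) = Mul(Pow(2, Rational(1, 2)), Pow(j, Rational(1, 2))))
Mul(Function('Y')(-485), Function('o')(3, m)) = Mul(Mul(Pow(2, Rational(1, 2)), Pow(-485, Rational(1, 2))), 4) = Mul(Mul(Pow(2, Rational(1, 2)), Mul(I, Pow(485, Rational(1, 2)))), 4) = Mul(Mul(I, Pow(970, Rational(1, 2))), 4) = Mul(4, I, Pow(970, Rational(1, 2)))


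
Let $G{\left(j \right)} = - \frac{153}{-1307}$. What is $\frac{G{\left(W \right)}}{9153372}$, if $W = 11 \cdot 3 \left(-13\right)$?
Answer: $\frac{51}{3987819068} \approx 1.2789 \cdot 10^{-8}$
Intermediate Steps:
$W = -429$ ($W = 33 \left(-13\right) = -429$)
$G{\left(j \right)} = \frac{153}{1307}$ ($G{\left(j \right)} = \left(-153\right) \left(- \frac{1}{1307}\right) = \frac{153}{1307}$)
$\frac{G{\left(W \right)}}{9153372} = \frac{153}{1307 \cdot 9153372} = \frac{153}{1307} \cdot \frac{1}{9153372} = \frac{51}{3987819068}$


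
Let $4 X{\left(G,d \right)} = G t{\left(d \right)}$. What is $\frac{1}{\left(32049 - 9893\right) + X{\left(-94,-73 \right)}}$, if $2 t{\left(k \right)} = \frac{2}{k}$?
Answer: $\frac{146}{3234823} \approx 4.5134 \cdot 10^{-5}$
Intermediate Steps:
$t{\left(k \right)} = \frac{1}{k}$ ($t{\left(k \right)} = \frac{2 \frac{1}{k}}{2} = \frac{1}{k}$)
$X{\left(G,d \right)} = \frac{G}{4 d}$ ($X{\left(G,d \right)} = \frac{G \frac{1}{d}}{4} = \frac{G}{4 d}$)
$\frac{1}{\left(32049 - 9893\right) + X{\left(-94,-73 \right)}} = \frac{1}{\left(32049 - 9893\right) + \frac{1}{4} \left(-94\right) \frac{1}{-73}} = \frac{1}{22156 + \frac{1}{4} \left(-94\right) \left(- \frac{1}{73}\right)} = \frac{1}{22156 + \frac{47}{146}} = \frac{1}{\frac{3234823}{146}} = \frac{146}{3234823}$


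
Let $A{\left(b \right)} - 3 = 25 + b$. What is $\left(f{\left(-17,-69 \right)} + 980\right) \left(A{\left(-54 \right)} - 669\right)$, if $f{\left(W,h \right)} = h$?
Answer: $-633145$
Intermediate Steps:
$A{\left(b \right)} = 28 + b$ ($A{\left(b \right)} = 3 + \left(25 + b\right) = 28 + b$)
$\left(f{\left(-17,-69 \right)} + 980\right) \left(A{\left(-54 \right)} - 669\right) = \left(-69 + 980\right) \left(\left(28 - 54\right) - 669\right) = 911 \left(-26 - 669\right) = 911 \left(-695\right) = -633145$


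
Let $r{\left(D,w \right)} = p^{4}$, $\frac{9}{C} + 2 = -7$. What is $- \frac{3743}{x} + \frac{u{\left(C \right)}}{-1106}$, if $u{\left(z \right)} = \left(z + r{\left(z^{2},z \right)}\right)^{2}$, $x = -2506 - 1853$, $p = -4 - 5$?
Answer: $- \frac{93789661321}{2410527} \approx -38908.0$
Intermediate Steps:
$C = -1$ ($C = \frac{9}{-2 - 7} = \frac{9}{-9} = 9 \left(- \frac{1}{9}\right) = -1$)
$p = -9$
$r{\left(D,w \right)} = 6561$ ($r{\left(D,w \right)} = \left(-9\right)^{4} = 6561$)
$x = -4359$ ($x = -2506 - 1853 = -4359$)
$u{\left(z \right)} = \left(6561 + z\right)^{2}$ ($u{\left(z \right)} = \left(z + 6561\right)^{2} = \left(6561 + z\right)^{2}$)
$- \frac{3743}{x} + \frac{u{\left(C \right)}}{-1106} = - \frac{3743}{-4359} + \frac{\left(6561 - 1\right)^{2}}{-1106} = \left(-3743\right) \left(- \frac{1}{4359}\right) + 6560^{2} \left(- \frac{1}{1106}\right) = \frac{3743}{4359} + 43033600 \left(- \frac{1}{1106}\right) = \frac{3743}{4359} - \frac{21516800}{553} = - \frac{93789661321}{2410527}$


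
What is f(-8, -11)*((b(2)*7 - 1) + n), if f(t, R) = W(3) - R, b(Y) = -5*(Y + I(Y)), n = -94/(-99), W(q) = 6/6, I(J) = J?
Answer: -55460/33 ≈ -1680.6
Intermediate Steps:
W(q) = 1 (W(q) = 6*(⅙) = 1)
n = 94/99 (n = -94*(-1/99) = 94/99 ≈ 0.94950)
b(Y) = -10*Y (b(Y) = -5*(Y + Y) = -10*Y)
f(t, R) = 1 - R
f(-8, -11)*((b(2)*7 - 1) + n) = (1 - 1*(-11))*((-10*2*7 - 1) + 94/99) = (1 + 11)*((-20*7 - 1) + 94/99) = 12*((-140 - 1) + 94/99) = 12*(-141 + 94/99) = 12*(-13865/99) = -55460/33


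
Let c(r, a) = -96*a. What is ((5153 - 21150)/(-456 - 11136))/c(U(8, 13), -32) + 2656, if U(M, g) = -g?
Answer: 94581833341/35610624 ≈ 2656.0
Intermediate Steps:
((5153 - 21150)/(-456 - 11136))/c(U(8, 13), -32) + 2656 = ((5153 - 21150)/(-456 - 11136))/((-96*(-32))) + 2656 = -15997/(-11592)/3072 + 2656 = -15997*(-1/11592)*(1/3072) + 2656 = (15997/11592)*(1/3072) + 2656 = 15997/35610624 + 2656 = 94581833341/35610624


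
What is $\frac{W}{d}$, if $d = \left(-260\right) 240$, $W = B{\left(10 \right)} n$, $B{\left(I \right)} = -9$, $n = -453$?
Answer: $- \frac{1359}{20800} \approx -0.065337$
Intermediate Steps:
$W = 4077$ ($W = \left(-9\right) \left(-453\right) = 4077$)
$d = -62400$
$\frac{W}{d} = \frac{4077}{-62400} = 4077 \left(- \frac{1}{62400}\right) = - \frac{1359}{20800}$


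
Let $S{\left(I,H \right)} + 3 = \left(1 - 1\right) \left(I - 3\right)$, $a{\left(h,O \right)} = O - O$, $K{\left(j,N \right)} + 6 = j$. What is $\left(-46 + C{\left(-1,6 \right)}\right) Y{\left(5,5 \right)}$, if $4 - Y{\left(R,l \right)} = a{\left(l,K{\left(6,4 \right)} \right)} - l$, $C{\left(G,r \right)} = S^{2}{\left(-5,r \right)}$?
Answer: $-333$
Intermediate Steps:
$K{\left(j,N \right)} = -6 + j$
$a{\left(h,O \right)} = 0$
$S{\left(I,H \right)} = -3$ ($S{\left(I,H \right)} = -3 + \left(1 - 1\right) \left(I - 3\right) = -3 + 0 \left(-3 + I\right) = -3 + 0 = -3$)
$C{\left(G,r \right)} = 9$ ($C{\left(G,r \right)} = \left(-3\right)^{2} = 9$)
$Y{\left(R,l \right)} = 4 + l$ ($Y{\left(R,l \right)} = 4 - \left(0 - l\right) = 4 - - l = 4 + l$)
$\left(-46 + C{\left(-1,6 \right)}\right) Y{\left(5,5 \right)} = \left(-46 + 9\right) \left(4 + 5\right) = \left(-37\right) 9 = -333$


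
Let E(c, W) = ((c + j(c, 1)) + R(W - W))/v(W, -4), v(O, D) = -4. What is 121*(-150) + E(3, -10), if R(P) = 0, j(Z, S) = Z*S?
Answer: -36303/2 ≈ -18152.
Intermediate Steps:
j(Z, S) = S*Z
E(c, W) = -c/2 (E(c, W) = ((c + 1*c) + 0)/(-4) = ((c + c) + 0)*(-1/4) = (2*c + 0)*(-1/4) = (2*c)*(-1/4) = -c/2)
121*(-150) + E(3, -10) = 121*(-150) - 1/2*3 = -18150 - 3/2 = -36303/2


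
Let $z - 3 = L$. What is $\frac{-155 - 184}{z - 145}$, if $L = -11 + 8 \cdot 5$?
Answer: $3$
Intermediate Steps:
$L = 29$ ($L = -11 + 40 = 29$)
$z = 32$ ($z = 3 + 29 = 32$)
$\frac{-155 - 184}{z - 145} = \frac{-155 - 184}{32 - 145} = - \frac{339}{-113} = \left(-339\right) \left(- \frac{1}{113}\right) = 3$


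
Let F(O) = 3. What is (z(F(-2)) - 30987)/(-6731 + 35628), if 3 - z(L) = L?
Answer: -2817/2627 ≈ -1.0723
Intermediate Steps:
z(L) = 3 - L
(z(F(-2)) - 30987)/(-6731 + 35628) = ((3 - 1*3) - 30987)/(-6731 + 35628) = ((3 - 3) - 30987)/28897 = (0 - 30987)*(1/28897) = -30987*1/28897 = -2817/2627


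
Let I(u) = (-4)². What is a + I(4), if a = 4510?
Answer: 4526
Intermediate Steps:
I(u) = 16
a + I(4) = 4510 + 16 = 4526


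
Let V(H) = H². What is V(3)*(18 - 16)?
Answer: 18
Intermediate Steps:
V(3)*(18 - 16) = 3²*(18 - 16) = 9*2 = 18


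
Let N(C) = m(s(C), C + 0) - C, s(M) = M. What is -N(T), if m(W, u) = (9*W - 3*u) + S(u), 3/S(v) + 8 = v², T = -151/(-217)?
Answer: -236547866/76798687 ≈ -3.0801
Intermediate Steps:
T = 151/217 (T = -151*(-1/217) = 151/217 ≈ 0.69585)
S(v) = 3/(-8 + v²)
m(W, u) = -3*u + 3/(-8 + u²) + 9*W (m(W, u) = (9*W - 3*u) + 3/(-8 + u²) = (-3*u + 9*W) + 3/(-8 + u²) = -3*u + 3/(-8 + u²) + 9*W)
N(C) = -C + 3*(1 + 2*C*(-8 + C²))/(-8 + C²) (N(C) = 3*(1 + (-8 + (C + 0)²)*(-(C + 0) + 3*C))/(-8 + (C + 0)²) - C = 3*(1 + (-8 + C²)*(-C + 3*C))/(-8 + C²) - C = 3*(1 + (-8 + C²)*(2*C))/(-8 + C²) - C = 3*(1 + 2*C*(-8 + C²))/(-8 + C²) - C = -C + 3*(1 + 2*C*(-8 + C²))/(-8 + C²))
-N(T) = -(3 + 5*(151/217)*(-8 + (151/217)²))/(-8 + (151/217)²) = -(3 + 5*(151/217)*(-8 + 22801/47089))/(-8 + 22801/47089) = -(3 + 5*(151/217)*(-353911/47089))/(-353911/47089) = -(-47089)*(3 - 267202805/10218313)/353911 = -(-47089)*(-236547866)/(353911*10218313) = -1*236547866/76798687 = -236547866/76798687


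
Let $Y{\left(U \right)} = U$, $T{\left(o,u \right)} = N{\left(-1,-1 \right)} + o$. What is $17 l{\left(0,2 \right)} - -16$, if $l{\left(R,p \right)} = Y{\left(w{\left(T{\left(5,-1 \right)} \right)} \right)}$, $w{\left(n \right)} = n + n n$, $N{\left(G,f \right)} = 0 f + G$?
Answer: $356$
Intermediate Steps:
$N{\left(G,f \right)} = G$ ($N{\left(G,f \right)} = 0 + G = G$)
$T{\left(o,u \right)} = -1 + o$
$w{\left(n \right)} = n + n^{2}$
$l{\left(R,p \right)} = 20$ ($l{\left(R,p \right)} = \left(-1 + 5\right) \left(1 + \left(-1 + 5\right)\right) = 4 \left(1 + 4\right) = 4 \cdot 5 = 20$)
$17 l{\left(0,2 \right)} - -16 = 17 \cdot 20 - -16 = 340 + \left(-4 + 20\right) = 340 + 16 = 356$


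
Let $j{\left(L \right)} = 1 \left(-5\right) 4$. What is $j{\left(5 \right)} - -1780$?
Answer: $1760$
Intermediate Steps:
$j{\left(L \right)} = -20$ ($j{\left(L \right)} = \left(-5\right) 4 = -20$)
$j{\left(5 \right)} - -1780 = -20 - -1780 = -20 + 1780 = 1760$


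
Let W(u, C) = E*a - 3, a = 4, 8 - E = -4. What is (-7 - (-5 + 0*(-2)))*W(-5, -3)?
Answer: -90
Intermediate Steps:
E = 12 (E = 8 - 1*(-4) = 8 + 4 = 12)
W(u, C) = 45 (W(u, C) = 12*4 - 3 = 48 - 3 = 45)
(-7 - (-5 + 0*(-2)))*W(-5, -3) = (-7 - (-5 + 0*(-2)))*45 = (-7 - (-5 + 0))*45 = (-7 - 1*(-5))*45 = (-7 + 5)*45 = -2*45 = -90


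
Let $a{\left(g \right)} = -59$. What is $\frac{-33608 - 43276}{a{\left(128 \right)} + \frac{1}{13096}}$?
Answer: $\frac{1006872864}{772663} \approx 1303.1$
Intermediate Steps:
$\frac{-33608 - 43276}{a{\left(128 \right)} + \frac{1}{13096}} = \frac{-33608 - 43276}{-59 + \frac{1}{13096}} = - \frac{76884}{-59 + \frac{1}{13096}} = - \frac{76884}{- \frac{772663}{13096}} = \left(-76884\right) \left(- \frac{13096}{772663}\right) = \frac{1006872864}{772663}$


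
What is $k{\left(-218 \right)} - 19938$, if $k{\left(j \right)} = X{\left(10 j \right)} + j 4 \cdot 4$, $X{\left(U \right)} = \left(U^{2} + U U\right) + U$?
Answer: $9479194$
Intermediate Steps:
$X{\left(U \right)} = U + 2 U^{2}$ ($X{\left(U \right)} = \left(U^{2} + U^{2}\right) + U = 2 U^{2} + U = U + 2 U^{2}$)
$k{\left(j \right)} = 16 j + 10 j \left(1 + 20 j\right)$ ($k{\left(j \right)} = 10 j \left(1 + 2 \cdot 10 j\right) + j 4 \cdot 4 = 10 j \left(1 + 20 j\right) + 4 j 4 = 10 j \left(1 + 20 j\right) + 16 j = 16 j + 10 j \left(1 + 20 j\right)$)
$k{\left(-218 \right)} - 19938 = 2 \left(-218\right) \left(13 + 100 \left(-218\right)\right) - 19938 = 2 \left(-218\right) \left(13 - 21800\right) - 19938 = 2 \left(-218\right) \left(-21787\right) - 19938 = 9499132 - 19938 = 9479194$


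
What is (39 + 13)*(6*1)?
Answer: 312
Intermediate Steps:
(39 + 13)*(6*1) = 52*6 = 312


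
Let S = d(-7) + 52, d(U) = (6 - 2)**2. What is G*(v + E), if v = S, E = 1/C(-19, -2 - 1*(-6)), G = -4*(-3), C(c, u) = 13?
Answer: 10620/13 ≈ 816.92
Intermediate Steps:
G = 12
d(U) = 16 (d(U) = 4**2 = 16)
E = 1/13 ≈ 0.076923
S = 68 (S = 16 + 52 = 68)
v = 68
G*(v + E) = 12*(68 + 1/13) = 12*(885/13) = 10620/13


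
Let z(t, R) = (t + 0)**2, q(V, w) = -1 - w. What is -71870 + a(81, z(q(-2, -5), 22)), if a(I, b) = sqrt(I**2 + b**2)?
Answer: -71870 + sqrt(6817) ≈ -71788.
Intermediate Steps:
z(t, R) = t**2
-71870 + a(81, z(q(-2, -5), 22)) = -71870 + sqrt(81**2 + ((-1 - 1*(-5))**2)**2) = -71870 + sqrt(6561 + ((-1 + 5)**2)**2) = -71870 + sqrt(6561 + (4**2)**2) = -71870 + sqrt(6561 + 16**2) = -71870 + sqrt(6561 + 256) = -71870 + sqrt(6817)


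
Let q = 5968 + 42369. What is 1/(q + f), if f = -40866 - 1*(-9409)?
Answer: 1/16880 ≈ 5.9242e-5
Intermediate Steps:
q = 48337
f = -31457 (f = -40866 + 9409 = -31457)
1/(q + f) = 1/(48337 - 31457) = 1/16880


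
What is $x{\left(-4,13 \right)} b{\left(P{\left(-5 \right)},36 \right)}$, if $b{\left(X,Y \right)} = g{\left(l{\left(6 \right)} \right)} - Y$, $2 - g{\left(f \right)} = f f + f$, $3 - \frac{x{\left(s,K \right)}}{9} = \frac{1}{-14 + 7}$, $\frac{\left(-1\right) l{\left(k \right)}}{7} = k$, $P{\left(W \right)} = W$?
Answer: $- \frac{347688}{7} \approx -49670.0$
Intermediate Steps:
$l{\left(k \right)} = - 7 k$
$x{\left(s,K \right)} = \frac{198}{7}$ ($x{\left(s,K \right)} = 27 - \frac{9}{-14 + 7} = 27 - \frac{9}{-7} = 27 - - \frac{9}{7} = 27 + \frac{9}{7} = \frac{198}{7}$)
$g{\left(f \right)} = 2 - f - f^{2}$ ($g{\left(f \right)} = 2 - \left(f f + f\right) = 2 - \left(f^{2} + f\right) = 2 - \left(f + f^{2}\right) = 2 - f - f^{2}$)
$b{\left(X,Y \right)} = -1720 - Y$ ($b{\left(X,Y \right)} = \left(2 - \left(-7\right) 6 - \left(\left(-7\right) 6\right)^{2}\right) - Y = \left(2 - -42 - \left(-42\right)^{2}\right) - Y = \left(2 + 42 - 1764\right) - Y = -1720 - Y$)
$x{\left(-4,13 \right)} b{\left(P{\left(-5 \right)},36 \right)} = \frac{198 \left(-1720 - 36\right)}{7} = \frac{198}{7} \left(-1756\right) = - \frac{347688}{7}$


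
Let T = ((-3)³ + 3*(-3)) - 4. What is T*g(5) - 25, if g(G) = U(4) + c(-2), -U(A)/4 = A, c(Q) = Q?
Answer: 695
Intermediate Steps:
U(A) = -4*A
g(G) = -18 (g(G) = -4*4 - 2 = -16 - 2 = -18)
T = -40 (T = (-27 - 9) - 4 = -36 - 4 = -40)
T*g(5) - 25 = -40*(-18) - 25 = 720 - 25 = 695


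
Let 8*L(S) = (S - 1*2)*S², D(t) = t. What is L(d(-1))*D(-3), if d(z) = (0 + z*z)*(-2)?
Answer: 6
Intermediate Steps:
d(z) = -2*z² (d(z) = (0 + z²)*(-2) = z²*(-2) = -2*z²)
L(S) = S²*(-2 + S)/8 (L(S) = ((S - 1*2)*S²)/8 = ((S - 2)*S²)/8 = ((-2 + S)*S²)/8 = (S²*(-2 + S))/8 = S²*(-2 + S)/8)
L(d(-1))*D(-3) = ((-2*(-1)²)²*(-2 - 2*(-1)²)/8)*(-3) = ((-2*1)²*(-2 - 2*1)/8)*(-3) = ((⅛)*(-2)²*(-2 - 2))*(-3) = ((⅛)*4*(-4))*(-3) = -2*(-3) = 6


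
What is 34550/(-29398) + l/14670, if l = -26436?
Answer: -107001169/35939055 ≈ -2.9773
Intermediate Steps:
34550/(-29398) + l/14670 = 34550/(-29398) - 26436/14670 = 34550*(-1/29398) - 26436*1/14670 = -17275/14699 - 4406/2445 = -107001169/35939055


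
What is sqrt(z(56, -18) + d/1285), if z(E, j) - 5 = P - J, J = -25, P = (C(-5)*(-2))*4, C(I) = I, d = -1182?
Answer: 8*sqrt(1782295)/1285 ≈ 8.3114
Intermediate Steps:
P = 40 (P = -5*(-2)*4 = 10*4 = 40)
z(E, j) = 70 (z(E, j) = 5 + (40 - 1*(-25)) = 5 + (40 + 25) = 5 + 65 = 70)
sqrt(z(56, -18) + d/1285) = sqrt(70 - 1182/1285) = sqrt(88768/1285) = 8*sqrt(1782295)/1285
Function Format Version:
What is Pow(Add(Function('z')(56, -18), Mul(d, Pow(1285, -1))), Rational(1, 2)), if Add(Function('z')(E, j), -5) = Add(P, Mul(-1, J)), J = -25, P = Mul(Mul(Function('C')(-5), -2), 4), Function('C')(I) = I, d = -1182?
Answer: Mul(Rational(8, 1285), Pow(1782295, Rational(1, 2))) ≈ 8.3114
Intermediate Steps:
P = 40 (P = Mul(Mul(-5, -2), 4) = Mul(10, 4) = 40)
Function('z')(E, j) = 70 (Function('z')(E, j) = Add(5, Add(40, Mul(-1, -25))) = Add(5, Add(40, 25)) = Add(5, 65) = 70)
Pow(Add(Function('z')(56, -18), Mul(d, Pow(1285, -1))), Rational(1, 2)) = Pow(Add(70, Mul(-1182, Pow(1285, -1))), Rational(1, 2)) = Pow(Add(70, Mul(-1182, Rational(1, 1285))), Rational(1, 2)) = Pow(Add(70, Rational(-1182, 1285)), Rational(1, 2)) = Pow(Rational(88768, 1285), Rational(1, 2)) = Mul(Rational(8, 1285), Pow(1782295, Rational(1, 2)))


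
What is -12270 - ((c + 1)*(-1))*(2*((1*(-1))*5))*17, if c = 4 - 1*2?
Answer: -12780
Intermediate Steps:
c = 2 (c = 4 - 2 = 2)
-12270 - ((c + 1)*(-1))*(2*((1*(-1))*5))*17 = -12270 - ((2 + 1)*(-1))*(2*((1*(-1))*5))*17 = -12270 - (3*(-1))*(2*(-1*5))*17 = -12270 - (-6*(-5))*17 = -12270 - (-3*(-10))*17 = -12270 - 30*17 = -12270 - 1*510 = -12270 - 510 = -12780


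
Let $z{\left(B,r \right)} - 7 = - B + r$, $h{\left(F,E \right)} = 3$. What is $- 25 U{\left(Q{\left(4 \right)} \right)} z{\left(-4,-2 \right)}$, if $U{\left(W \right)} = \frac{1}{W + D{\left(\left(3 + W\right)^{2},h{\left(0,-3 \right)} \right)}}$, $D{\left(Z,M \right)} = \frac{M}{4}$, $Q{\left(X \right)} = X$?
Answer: $- \frac{900}{19} \approx -47.368$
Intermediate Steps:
$D{\left(Z,M \right)} = \frac{M}{4}$ ($D{\left(Z,M \right)} = M \frac{1}{4} = \frac{M}{4}$)
$z{\left(B,r \right)} = 7 + r - B$ ($z{\left(B,r \right)} = 7 - \left(B - r\right) = 7 + r - B$)
$U{\left(W \right)} = \frac{1}{\frac{3}{4} + W}$ ($U{\left(W \right)} = \frac{1}{W + \frac{1}{4} \cdot 3} = \frac{1}{W + \frac{3}{4}} = \frac{1}{\frac{3}{4} + W}$)
$- 25 U{\left(Q{\left(4 \right)} \right)} z{\left(-4,-2 \right)} = - 25 \frac{4}{3 + 4 \cdot 4} \left(7 - 2 - -4\right) = - 25 \frac{4}{3 + 16} \left(7 - 2 + 4\right) = - 25 \cdot \frac{4}{19} \cdot 9 = - 25 \cdot 4 \cdot \frac{1}{19} \cdot 9 = \left(-25\right) \frac{4}{19} \cdot 9 = \left(- \frac{100}{19}\right) 9 = - \frac{900}{19}$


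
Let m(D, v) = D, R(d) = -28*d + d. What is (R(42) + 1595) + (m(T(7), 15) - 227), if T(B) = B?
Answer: 241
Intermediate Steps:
R(d) = -27*d
(R(42) + 1595) + (m(T(7), 15) - 227) = (-27*42 + 1595) + (7 - 227) = (-1134 + 1595) - 220 = 461 - 220 = 241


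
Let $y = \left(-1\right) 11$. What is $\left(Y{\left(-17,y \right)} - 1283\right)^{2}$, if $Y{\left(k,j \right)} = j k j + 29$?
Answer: $10962721$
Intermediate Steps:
$y = -11$
$Y{\left(k,j \right)} = 29 + k j^{2}$ ($Y{\left(k,j \right)} = k j^{2} + 29 = 29 + k j^{2}$)
$\left(Y{\left(-17,y \right)} - 1283\right)^{2} = \left(\left(29 - 17 \left(-11\right)^{2}\right) - 1283\right)^{2} = \left(\left(29 - 2057\right) - 1283\right)^{2} = \left(-2028 - 1283\right)^{2} = \left(-3311\right)^{2} = 10962721$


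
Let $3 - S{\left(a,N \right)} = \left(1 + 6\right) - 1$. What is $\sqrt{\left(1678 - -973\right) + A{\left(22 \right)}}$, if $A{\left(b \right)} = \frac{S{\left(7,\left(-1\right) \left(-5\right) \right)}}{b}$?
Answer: $\frac{\sqrt{1283018}}{22} \approx 51.487$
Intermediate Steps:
$S{\left(a,N \right)} = -3$ ($S{\left(a,N \right)} = 3 - \left(\left(1 + 6\right) - 1\right) = 3 - \left(7 - 1\right) = 3 - 6 = -3$)
$A{\left(b \right)} = - \frac{3}{b}$
$\sqrt{\left(1678 - -973\right) + A{\left(22 \right)}} = \sqrt{\left(1678 - -973\right) - \frac{3}{22}} = \sqrt{\left(1678 + 973\right) - \frac{3}{22}} = \sqrt{2651 - \frac{3}{22}} = \sqrt{\frac{58319}{22}} = \frac{\sqrt{1283018}}{22}$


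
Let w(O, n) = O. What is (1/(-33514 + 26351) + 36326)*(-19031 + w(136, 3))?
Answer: -4916538273615/7163 ≈ -6.8638e+8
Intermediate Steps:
(1/(-33514 + 26351) + 36326)*(-19031 + w(136, 3)) = (1/(-33514 + 26351) + 36326)*(-19031 + 136) = (1/(-7163) + 36326)*(-18895) = (-1/7163 + 36326)*(-18895) = (260203137/7163)*(-18895) = -4916538273615/7163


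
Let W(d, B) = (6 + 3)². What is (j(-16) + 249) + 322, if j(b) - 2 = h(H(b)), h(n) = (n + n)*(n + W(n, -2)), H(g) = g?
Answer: -1507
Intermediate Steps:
W(d, B) = 81 (W(d, B) = 9² = 81)
h(n) = 2*n*(81 + n) (h(n) = (n + n)*(n + 81) = (2*n)*(81 + n) = 2*n*(81 + n))
j(b) = 2 + 2*b*(81 + b)
(j(-16) + 249) + 322 = ((2 + 2*(-16)*(81 - 16)) + 249) + 322 = ((2 + 2*(-16)*65) + 249) + 322 = ((2 - 2080) + 249) + 322 = (-2078 + 249) + 322 = -1829 + 322 = -1507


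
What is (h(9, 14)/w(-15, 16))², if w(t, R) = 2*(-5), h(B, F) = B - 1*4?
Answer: ¼ ≈ 0.25000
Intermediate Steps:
h(B, F) = -4 + B (h(B, F) = B - 4 = -4 + B)
w(t, R) = -10
(h(9, 14)/w(-15, 16))² = ((-4 + 9)/(-10))² = (5*(-⅒))² = (-½)² = ¼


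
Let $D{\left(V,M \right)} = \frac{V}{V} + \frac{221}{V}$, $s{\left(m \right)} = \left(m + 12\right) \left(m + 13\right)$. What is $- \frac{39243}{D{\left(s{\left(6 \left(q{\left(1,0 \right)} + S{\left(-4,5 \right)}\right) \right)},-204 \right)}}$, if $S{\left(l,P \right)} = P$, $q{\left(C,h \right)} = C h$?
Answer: $- \frac{70872858}{2027} \approx -34964.0$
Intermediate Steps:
$s{\left(m \right)} = \left(12 + m\right) \left(13 + m\right)$
$D{\left(V,M \right)} = 1 + \frac{221}{V}$
$- \frac{39243}{D{\left(s{\left(6 \left(q{\left(1,0 \right)} + S{\left(-4,5 \right)}\right) \right)},-204 \right)}} = - \frac{39243}{\frac{1}{156 + \left(6 \left(1 \cdot 0 + 5\right)\right)^{2} + 25 \cdot 6 \left(1 \cdot 0 + 5\right)} \left(221 + \left(156 + \left(6 \left(1 \cdot 0 + 5\right)\right)^{2} + 25 \cdot 6 \left(1 \cdot 0 + 5\right)\right)\right)} = - \frac{39243}{\frac{1}{156 + \left(6 \left(0 + 5\right)\right)^{2} + 25 \cdot 6 \left(0 + 5\right)} \left(221 + \left(156 + \left(6 \left(0 + 5\right)\right)^{2} + 25 \cdot 6 \left(0 + 5\right)\right)\right)} = - \frac{39243}{\frac{1}{156 + \left(6 \cdot 5\right)^{2} + 25 \cdot 6 \cdot 5} \left(221 + \left(156 + \left(6 \cdot 5\right)^{2} + 25 \cdot 6 \cdot 5\right)\right)} = - \frac{39243}{\frac{1}{156 + 30^{2} + 25 \cdot 30} \left(221 + \left(156 + 30^{2} + 25 \cdot 30\right)\right)} = - \frac{39243}{\frac{1}{156 + 900 + 750} \left(221 + \left(156 + 900 + 750\right)\right)} = - \frac{39243}{\frac{1}{1806} \left(221 + 1806\right)} = - \frac{39243}{\frac{1}{1806} \cdot 2027} = - \frac{39243}{\frac{2027}{1806}} = \left(-39243\right) \frac{1806}{2027} = - \frac{70872858}{2027}$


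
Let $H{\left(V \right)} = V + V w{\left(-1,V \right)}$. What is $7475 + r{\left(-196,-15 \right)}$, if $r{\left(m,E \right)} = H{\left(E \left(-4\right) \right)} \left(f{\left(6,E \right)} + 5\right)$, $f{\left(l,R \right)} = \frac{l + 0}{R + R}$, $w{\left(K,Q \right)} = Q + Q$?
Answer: $42323$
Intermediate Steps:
$w{\left(K,Q \right)} = 2 Q$
$f{\left(l,R \right)} = \frac{l}{2 R}$
$H{\left(V \right)} = V + 2 V^{2}$ ($H{\left(V \right)} = V + V 2 V = V + 2 V^{2}$)
$r{\left(m,E \right)} = - 4 E \left(1 - 8 E\right) \left(5 + \frac{3}{E}\right)$ ($r{\left(m,E \right)} = E \left(-4\right) \left(1 + 2 E \left(-4\right)\right) \left(\frac{1}{2} \cdot 6 \frac{1}{E} + 5\right) = - 4 E \left(1 + 2 \left(- 4 E\right)\right) \left(\frac{3}{E} + 5\right) = - 4 E \left(1 - 8 E\right) \left(5 + \frac{3}{E}\right)$)
$7475 + r{\left(-196,-15 \right)} = 7475 + \left(-12 + 76 \left(-15\right) + 160 \left(-15\right)^{2}\right) = 7475 - -34848 = 7475 + 34848 = 42323$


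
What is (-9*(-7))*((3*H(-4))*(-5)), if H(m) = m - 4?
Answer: 7560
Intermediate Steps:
H(m) = -4 + m
(-9*(-7))*((3*H(-4))*(-5)) = (-9*(-7))*((3*(-4 - 4))*(-5)) = 63*((3*(-8))*(-5)) = 63*(-24*(-5)) = 63*120 = 7560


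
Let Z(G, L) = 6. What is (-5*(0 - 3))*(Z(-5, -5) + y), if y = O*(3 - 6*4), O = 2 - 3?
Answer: 405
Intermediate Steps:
O = -1
y = 21 (y = -(3 - 6*4) = -(3 - 1*24) = -(3 - 24) = -1*(-21) = 21)
(-5*(0 - 3))*(Z(-5, -5) + y) = (-5*(0 - 3))*(6 + 21) = -5*(-3)*27 = 15*27 = 405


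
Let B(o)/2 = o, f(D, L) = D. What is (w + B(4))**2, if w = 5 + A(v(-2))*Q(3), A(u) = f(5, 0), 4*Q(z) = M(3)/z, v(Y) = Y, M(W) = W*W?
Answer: 4489/16 ≈ 280.56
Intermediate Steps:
M(W) = W**2
B(o) = 2*o
Q(z) = 9/(4*z) (Q(z) = (3**2/z)/4 = (9/z)/4 = 9/(4*z))
A(u) = 5
w = 35/4 (w = 5 + 5*((9/4)/3) = 5 + 5*((9/4)*(1/3)) = 5 + 5*(3/4) = 5 + 15/4 = 35/4 ≈ 8.7500)
(w + B(4))**2 = (35/4 + 2*4)**2 = (35/4 + 8)**2 = (67/4)**2 = 4489/16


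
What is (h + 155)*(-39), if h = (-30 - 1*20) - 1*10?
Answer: -3705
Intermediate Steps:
h = -60 (h = (-30 - 20) - 10 = -50 - 10 = -60)
(h + 155)*(-39) = (-60 + 155)*(-39) = 95*(-39) = -3705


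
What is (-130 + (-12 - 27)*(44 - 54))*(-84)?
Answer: -21840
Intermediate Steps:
(-130 + (-12 - 27)*(44 - 54))*(-84) = (-130 - 39*(-10))*(-84) = (-130 + 390)*(-84) = 260*(-84) = -21840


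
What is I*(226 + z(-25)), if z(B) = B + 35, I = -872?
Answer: -205792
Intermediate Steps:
z(B) = 35 + B
I*(226 + z(-25)) = -872*(226 + (35 - 25)) = -872*(226 + 10) = -872*236 = -205792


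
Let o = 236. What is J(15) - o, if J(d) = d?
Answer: -221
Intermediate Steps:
J(15) - o = 15 - 1*236 = 15 - 236 = -221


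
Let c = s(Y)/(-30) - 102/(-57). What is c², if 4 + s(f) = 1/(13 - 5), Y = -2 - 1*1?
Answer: 76545001/20793600 ≈ 3.6812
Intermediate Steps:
Y = -3 (Y = -2 - 1 = -3)
s(f) = -31/8 (s(f) = -4 + 1/(13 - 5) = -4 + 1/8 = -4 + ⅛ = -31/8)
c = 8749/4560 (c = -31/8/(-30) - 102/(-57) = -31/8*(-1/30) - 102*(-1/57) = 31/240 + 34/19 = 8749/4560 ≈ 1.9186)
c² = (8749/4560)² = 76545001/20793600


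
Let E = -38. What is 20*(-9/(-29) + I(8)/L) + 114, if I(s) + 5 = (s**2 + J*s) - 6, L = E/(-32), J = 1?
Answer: 632314/551 ≈ 1147.6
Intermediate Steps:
L = 19/16 (L = -38/(-32) = -38*(-1/32) = 19/16 ≈ 1.1875)
I(s) = -11 + s + s**2 (I(s) = -5 + ((s**2 + 1*s) - 6) = -5 + ((s**2 + s) - 6) = -5 + ((s + s**2) - 6) = -5 + (-6 + s + s**2) = -11 + s + s**2)
20*(-9/(-29) + I(8)/L) + 114 = 20*(-9/(-29) + (-11 + 8 + 8**2)/(19/16)) + 114 = 20*(-9*(-1/29) + (-11 + 8 + 64)*(16/19)) + 114 = 20*(9/29 + 61*(16/19)) + 114 = 20*(9/29 + 976/19) + 114 = 20*(28475/551) + 114 = 569500/551 + 114 = 632314/551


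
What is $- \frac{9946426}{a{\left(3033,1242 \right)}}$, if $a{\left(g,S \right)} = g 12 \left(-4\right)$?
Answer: $\frac{4973213}{72792} \approx 68.321$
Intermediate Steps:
$a{\left(g,S \right)} = - 48 g$ ($a{\left(g,S \right)} = 12 g \left(-4\right) = - 48 g$)
$- \frac{9946426}{a{\left(3033,1242 \right)}} = - \frac{9946426}{\left(-48\right) 3033} = - \frac{9946426}{-145584} = \left(-9946426\right) \left(- \frac{1}{145584}\right) = \frac{4973213}{72792}$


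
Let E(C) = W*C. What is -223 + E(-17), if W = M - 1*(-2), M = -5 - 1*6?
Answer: -70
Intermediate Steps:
M = -11 (M = -5 - 6 = -11)
W = -9 (W = -11 - 1*(-2) = -11 + 2 = -9)
E(C) = -9*C
-223 + E(-17) = -223 - 9*(-17) = -223 + 153 = -70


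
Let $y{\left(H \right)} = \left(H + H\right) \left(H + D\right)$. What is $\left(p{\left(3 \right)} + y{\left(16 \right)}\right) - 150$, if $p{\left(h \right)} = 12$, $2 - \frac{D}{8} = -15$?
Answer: $4726$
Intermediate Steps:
$D = 136$ ($D = 16 - -120 = 16 + 120 = 136$)
$y{\left(H \right)} = 2 H \left(136 + H\right)$ ($y{\left(H \right)} = \left(H + H\right) \left(H + 136\right) = 2 H \left(136 + H\right)$)
$\left(p{\left(3 \right)} + y{\left(16 \right)}\right) - 150 = \left(12 + 2 \cdot 16 \left(136 + 16\right)\right) - 150 = \left(12 + 2 \cdot 16 \cdot 152\right) - 150 = \left(12 + 4864\right) - 150 = 4876 - 150 = 4726$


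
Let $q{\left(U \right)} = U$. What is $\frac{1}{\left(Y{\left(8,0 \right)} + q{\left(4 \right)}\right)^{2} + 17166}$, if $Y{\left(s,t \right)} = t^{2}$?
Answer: $\frac{1}{17182} \approx 5.82 \cdot 10^{-5}$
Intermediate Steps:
$\frac{1}{\left(Y{\left(8,0 \right)} + q{\left(4 \right)}\right)^{2} + 17166} = \frac{1}{\left(0^{2} + 4\right)^{2} + 17166} = \frac{1}{\left(0 + 4\right)^{2} + 17166} = \frac{1}{4^{2} + 17166} = \frac{1}{16 + 17166} = \frac{1}{17182}$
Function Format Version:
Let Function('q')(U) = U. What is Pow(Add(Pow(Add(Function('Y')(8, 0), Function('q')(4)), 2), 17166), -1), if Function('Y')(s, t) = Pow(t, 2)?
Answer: Rational(1, 17182) ≈ 5.8200e-5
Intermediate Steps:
Pow(Add(Pow(Add(Function('Y')(8, 0), Function('q')(4)), 2), 17166), -1) = Pow(Add(Pow(Add(Pow(0, 2), 4), 2), 17166), -1) = Pow(Add(Pow(Add(0, 4), 2), 17166), -1) = Pow(Add(Pow(4, 2), 17166), -1) = Pow(Add(16, 17166), -1) = Pow(17182, -1) = Rational(1, 17182)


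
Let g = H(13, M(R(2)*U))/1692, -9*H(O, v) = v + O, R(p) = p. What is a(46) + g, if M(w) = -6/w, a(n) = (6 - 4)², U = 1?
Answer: 30451/7614 ≈ 3.9993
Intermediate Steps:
a(n) = 4 (a(n) = 2² = 4)
H(O, v) = -O/9 - v/9 (H(O, v) = -(v + O)/9 = -(O + v)/9 = -O/9 - v/9)
g = -5/7614 (g = (-⅑*13 - (-2)/(3*(2*1)))/1692 = (-13/9 - (-2)/(3*2))*(1/1692) = (-13/9 - ⅑*(-3))*(1/1692) = (-13/9 + ⅓)*(1/1692) = -10/9*1/1692 = -5/7614 ≈ -0.00065668)
a(46) + g = 4 - 5/7614 = 30451/7614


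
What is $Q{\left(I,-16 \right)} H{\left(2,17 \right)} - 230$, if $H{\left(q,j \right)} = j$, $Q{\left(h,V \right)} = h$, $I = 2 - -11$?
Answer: $-9$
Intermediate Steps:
$I = 13$ ($I = 2 + 11 = 13$)
$Q{\left(I,-16 \right)} H{\left(2,17 \right)} - 230 = 13 \cdot 17 - 230 = 221 - 230 = -9$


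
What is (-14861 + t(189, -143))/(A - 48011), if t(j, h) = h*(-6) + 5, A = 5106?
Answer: 13998/42905 ≈ 0.32626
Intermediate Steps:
t(j, h) = 5 - 6*h (t(j, h) = -6*h + 5 = 5 - 6*h)
(-14861 + t(189, -143))/(A - 48011) = (-14861 + (5 - 6*(-143)))/(5106 - 48011) = (-14861 + (5 + 858))/(-42905) = (-14861 + 863)*(-1/42905) = -13998*(-1/42905) = 13998/42905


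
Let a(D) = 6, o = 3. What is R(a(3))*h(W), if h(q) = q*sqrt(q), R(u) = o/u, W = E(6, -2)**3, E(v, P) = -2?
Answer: -8*I*sqrt(2) ≈ -11.314*I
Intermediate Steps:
W = -8 (W = (-2)**3 = -8)
R(u) = 3/u
h(q) = q**(3/2)
R(a(3))*h(W) = (3/6)*(-8)**(3/2) = (3*(1/6))*(-16*I*sqrt(2)) = (-16*I*sqrt(2))/2 = -8*I*sqrt(2)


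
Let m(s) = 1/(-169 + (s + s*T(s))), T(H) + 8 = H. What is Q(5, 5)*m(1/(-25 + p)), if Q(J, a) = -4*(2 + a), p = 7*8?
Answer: 26908/162625 ≈ 0.16546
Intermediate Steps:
T(H) = -8 + H
p = 56
Q(J, a) = -8 - 4*a
m(s) = 1/(-169 + s + s*(-8 + s)) (m(s) = 1/(-169 + (s + s*(-8 + s))) = 1/(-169 + s + s*(-8 + s)))
Q(5, 5)*m(1/(-25 + p)) = (-8 - 4*5)/(-169 + 1/(-25 + 56) + (-8 + 1/(-25 + 56))/(-25 + 56)) = (-8 - 20)/(-169 + 1/31 + (-8 + 1/31)/31) = -28/(-169 + 1/31 + (-8 + 1/31)/31) = -28/(-169 + 1/31 + (1/31)*(-247/31)) = -28/(-169 + 1/31 - 247/961) = -28/(-162625/961) = -28*(-961/162625) = 26908/162625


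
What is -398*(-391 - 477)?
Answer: 345464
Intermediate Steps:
-398*(-391 - 477) = -398*(-868) = 345464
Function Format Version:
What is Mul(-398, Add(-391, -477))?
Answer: 345464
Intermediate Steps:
Mul(-398, Add(-391, -477)) = Mul(-398, -868) = 345464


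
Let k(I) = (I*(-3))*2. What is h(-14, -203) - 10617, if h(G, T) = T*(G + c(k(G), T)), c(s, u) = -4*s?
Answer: 60433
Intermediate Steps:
k(I) = -6*I (k(I) = -3*I*2 = -6*I)
h(G, T) = 25*G*T (h(G, T) = T*(G - (-24)*G) = T*(G + 24*G) = T*(25*G) = 25*G*T)
h(-14, -203) - 10617 = 25*(-14)*(-203) - 10617 = 71050 - 10617 = 60433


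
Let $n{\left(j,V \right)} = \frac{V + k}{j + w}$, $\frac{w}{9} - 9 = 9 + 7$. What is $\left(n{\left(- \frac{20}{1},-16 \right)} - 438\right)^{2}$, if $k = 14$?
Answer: $\frac{8062603264}{42025} \approx 1.9185 \cdot 10^{5}$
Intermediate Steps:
$w = 225$ ($w = 81 + 9 \left(9 + 7\right) = 81 + 9 \cdot 16 = 81 + 144 = 225$)
$n{\left(j,V \right)} = \frac{14 + V}{225 + j}$ ($n{\left(j,V \right)} = \frac{V + 14}{j + 225} = \frac{14 + V}{225 + j}$)
$\left(n{\left(- \frac{20}{1},-16 \right)} - 438\right)^{2} = \left(\frac{14 - 16}{225 - \frac{20}{1}} - 438\right)^{2} = \left(\frac{1}{225 - 20} \left(-2\right) - 438\right)^{2} = \left(\frac{1}{205} \left(-2\right) - 438\right)^{2} = \left(- \frac{2}{205} - 438\right)^{2} = \left(- \frac{89792}{205}\right)^{2} = \frac{8062603264}{42025}$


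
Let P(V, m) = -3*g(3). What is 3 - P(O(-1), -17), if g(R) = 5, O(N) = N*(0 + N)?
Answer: 18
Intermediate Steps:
O(N) = N**2 (O(N) = N*N = N**2)
P(V, m) = -15 (P(V, m) = -3*5 = -15)
3 - P(O(-1), -17) = 3 - 1*(-15) = 3 + 15 = 18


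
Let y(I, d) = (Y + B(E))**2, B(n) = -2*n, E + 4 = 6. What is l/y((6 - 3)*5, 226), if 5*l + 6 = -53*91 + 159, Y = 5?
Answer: -934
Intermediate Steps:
E = 2 (E = -4 + 6 = 2)
l = -934 (l = -6/5 + (-53*91 + 159)/5 = -6/5 + (-4823 + 159)/5 = -6/5 + (1/5)*(-4664) = -6/5 - 4664/5 = -934)
y(I, d) = 1 (y(I, d) = (5 - 2*2)**2 = (5 - 4)**2 = 1**2 = 1)
l/y((6 - 3)*5, 226) = -934/1 = -934*1 = -934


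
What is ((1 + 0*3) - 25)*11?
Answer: -264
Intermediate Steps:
((1 + 0*3) - 25)*11 = ((1 + 0) - 25)*11 = (1 - 25)*11 = -24*11 = -264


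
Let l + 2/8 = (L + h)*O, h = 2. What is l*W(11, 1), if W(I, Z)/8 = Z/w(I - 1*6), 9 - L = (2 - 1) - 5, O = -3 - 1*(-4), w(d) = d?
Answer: 118/5 ≈ 23.600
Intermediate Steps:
O = 1 (O = -3 + 4 = 1)
L = 13 (L = 9 - ((2 - 1) - 5) = 9 - (1 - 5) = 9 - 1*(-4) = 9 + 4 = 13)
W(I, Z) = 8*Z/(-6 + I) (W(I, Z) = 8*(Z/(I - 1*6)) = 8*(Z/(I - 6)) = 8*(Z/(-6 + I)) = 8*Z/(-6 + I))
l = 59/4 (l = -1/4 + (13 + 2)*1 = -1/4 + 15*1 = -1/4 + 15 = 59/4 ≈ 14.750)
l*W(11, 1) = 59*(8*1/(-6 + 11))/4 = 59*(8*1/5)/4 = 59*(8*1*(1/5))/4 = (59/4)*(8/5) = 118/5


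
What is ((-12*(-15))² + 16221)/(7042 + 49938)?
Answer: 48621/56980 ≈ 0.85330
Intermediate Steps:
((-12*(-15))² + 16221)/(7042 + 49938) = (180² + 16221)/56980 = (32400 + 16221)*(1/56980) = 48621*(1/56980) = 48621/56980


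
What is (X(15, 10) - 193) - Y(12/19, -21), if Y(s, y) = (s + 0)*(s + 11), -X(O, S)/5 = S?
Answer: -90375/361 ≈ -250.35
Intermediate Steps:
X(O, S) = -5*S
Y(s, y) = s*(11 + s)
(X(15, 10) - 193) - Y(12/19, -21) = (-5*10 - 193) - 12/19*(11 + 12/19) = (-50 - 193) - 12*(1/19)*(11 + 12*(1/19)) = -243 - 12*(11 + 12/19)/19 = -243 - 12*221/(19*19) = -243 - 1*2652/361 = -243 - 2652/361 = -90375/361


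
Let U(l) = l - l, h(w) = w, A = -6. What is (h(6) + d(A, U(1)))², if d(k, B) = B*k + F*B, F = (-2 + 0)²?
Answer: 36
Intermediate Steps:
F = 4 (F = (-2)² = 4)
U(l) = 0
d(k, B) = 4*B + B*k (d(k, B) = B*k + 4*B = 4*B + B*k)
(h(6) + d(A, U(1)))² = (6 + 0*(4 - 6))² = (6 + 0*(-2))² = (6 + 0)² = 6² = 36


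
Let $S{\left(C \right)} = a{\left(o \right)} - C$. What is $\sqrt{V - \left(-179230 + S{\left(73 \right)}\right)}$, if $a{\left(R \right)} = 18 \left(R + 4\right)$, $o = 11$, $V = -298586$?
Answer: $i \sqrt{119553} \approx 345.76 i$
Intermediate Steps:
$a{\left(R \right)} = 72 + 18 R$ ($a{\left(R \right)} = 18 \left(4 + R\right) = 72 + 18 R$)
$S{\left(C \right)} = 270 - C$ ($S{\left(C \right)} = \left(72 + 18 \cdot 11\right) - C = \left(72 + 198\right) - C = 270 - C$)
$\sqrt{V - \left(-179230 + S{\left(73 \right)}\right)} = \sqrt{-298586 + \left(179230 - \left(270 - 73\right)\right)} = \sqrt{-298586 + \left(179230 - 197\right)} = \sqrt{-298586 + 179033} = \sqrt{-119553} = i \sqrt{119553}$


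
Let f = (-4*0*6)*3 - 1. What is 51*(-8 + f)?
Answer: -459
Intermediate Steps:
f = -1 (f = (0*6)*3 - 1 = 0*3 - 1 = 0 - 1 = -1)
51*(-8 + f) = 51*(-8 - 1) = 51*(-9) = -459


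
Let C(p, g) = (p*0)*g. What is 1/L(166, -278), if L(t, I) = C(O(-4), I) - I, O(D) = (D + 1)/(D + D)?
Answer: 1/278 ≈ 0.0035971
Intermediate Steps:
O(D) = (1 + D)/(2*D) (O(D) = (1 + D)/((2*D)) = (1 + D)*(1/(2*D)) = (1 + D)/(2*D))
C(p, g) = 0 (C(p, g) = 0*g = 0)
L(t, I) = -I (L(t, I) = 0 - I = -I)
1/L(166, -278) = 1/(-1*(-278)) = 1/278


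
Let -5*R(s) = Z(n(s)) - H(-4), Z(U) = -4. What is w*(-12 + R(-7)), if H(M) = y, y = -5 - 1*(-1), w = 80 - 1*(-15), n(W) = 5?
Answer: -1140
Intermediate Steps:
w = 95 (w = 80 + 15 = 95)
y = -4 (y = -5 + 1 = -4)
H(M) = -4
R(s) = 0 (R(s) = -(-4 - 1*(-4))/5 = -(-4 + 4)/5 = -⅕*0 = 0)
w*(-12 + R(-7)) = 95*(-12 + 0) = 95*(-12) = -1140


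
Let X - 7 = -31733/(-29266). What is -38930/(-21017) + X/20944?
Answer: 23867003275835/12882309284768 ≈ 1.8527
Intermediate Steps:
X = 236595/29266 (X = 7 - 31733/(-29266) = 7 - 31733*(-1/29266) = 7 + 31733/29266 = 236595/29266 ≈ 8.0843)
-38930/(-21017) + X/20944 = -38930/(-21017) + (236595/29266)/20944 = -38930*(-1/21017) + (236595/29266)*(1/20944) = 38930/21017 + 236595/612947104 = 23867003275835/12882309284768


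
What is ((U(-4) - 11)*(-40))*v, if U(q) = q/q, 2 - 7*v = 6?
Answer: -1600/7 ≈ -228.57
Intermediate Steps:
v = -4/7 (v = 2/7 - ⅐*6 = 2/7 - 6/7 = -4/7 ≈ -0.57143)
U(q) = 1
((U(-4) - 11)*(-40))*v = ((1 - 11)*(-40))*(-4/7) = -10*(-40)*(-4/7) = 400*(-4/7) = -1600/7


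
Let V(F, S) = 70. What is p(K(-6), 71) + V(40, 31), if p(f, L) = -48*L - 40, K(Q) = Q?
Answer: -3378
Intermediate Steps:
p(f, L) = -40 - 48*L
p(K(-6), 71) + V(40, 31) = (-40 - 48*71) + 70 = (-40 - 3408) + 70 = -3448 + 70 = -3378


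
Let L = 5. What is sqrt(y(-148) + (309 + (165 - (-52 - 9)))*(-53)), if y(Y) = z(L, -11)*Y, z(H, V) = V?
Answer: I*sqrt(26727) ≈ 163.48*I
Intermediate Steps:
y(Y) = -11*Y
sqrt(y(-148) + (309 + (165 - (-52 - 9)))*(-53)) = sqrt(-11*(-148) + (309 + (165 - (-52 - 9)))*(-53)) = sqrt(1628 + (309 + (165 - 1*(-61)))*(-53)) = sqrt(1628 + (309 + (165 + 61))*(-53)) = sqrt(1628 + (309 + 226)*(-53)) = sqrt(1628 + 535*(-53)) = sqrt(1628 - 28355) = sqrt(-26727) = I*sqrt(26727)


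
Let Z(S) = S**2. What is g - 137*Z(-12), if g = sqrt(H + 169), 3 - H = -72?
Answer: -19728 + 2*sqrt(61) ≈ -19712.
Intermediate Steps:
H = 75 (H = 3 - 1*(-72) = 3 + 72 = 75)
g = 2*sqrt(61) (g = sqrt(75 + 169) = sqrt(244) = 2*sqrt(61) ≈ 15.620)
g - 137*Z(-12) = 2*sqrt(61) - 137*(-12)**2 = 2*sqrt(61) - 137*144 = 2*sqrt(61) - 19728 = -19728 + 2*sqrt(61)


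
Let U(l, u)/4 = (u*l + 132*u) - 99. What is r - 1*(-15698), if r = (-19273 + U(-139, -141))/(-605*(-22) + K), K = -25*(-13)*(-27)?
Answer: 71174709/4535 ≈ 15695.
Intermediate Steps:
K = -8775 (K = 325*(-27) = -8775)
U(l, u) = -396 + 528*u + 4*l*u (U(l, u) = 4*((u*l + 132*u) - 99) = 4*((l*u + 132*u) - 99) = 4*((132*u + l*u) - 99) = 4*(-99 + 132*u + l*u) = -396 + 528*u + 4*l*u)
r = -15721/4535 (r = (-19273 + (-396 + 528*(-141) + 4*(-139)*(-141)))/(-605*(-22) - 8775) = (-19273 + (-396 - 74448 + 78396))/(13310 - 8775) = (-19273 + 3552)/4535 = -15721*1/4535 = -15721/4535 ≈ -3.4666)
r - 1*(-15698) = -15721/4535 - 1*(-15698) = -15721/4535 + 15698 = 71174709/4535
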